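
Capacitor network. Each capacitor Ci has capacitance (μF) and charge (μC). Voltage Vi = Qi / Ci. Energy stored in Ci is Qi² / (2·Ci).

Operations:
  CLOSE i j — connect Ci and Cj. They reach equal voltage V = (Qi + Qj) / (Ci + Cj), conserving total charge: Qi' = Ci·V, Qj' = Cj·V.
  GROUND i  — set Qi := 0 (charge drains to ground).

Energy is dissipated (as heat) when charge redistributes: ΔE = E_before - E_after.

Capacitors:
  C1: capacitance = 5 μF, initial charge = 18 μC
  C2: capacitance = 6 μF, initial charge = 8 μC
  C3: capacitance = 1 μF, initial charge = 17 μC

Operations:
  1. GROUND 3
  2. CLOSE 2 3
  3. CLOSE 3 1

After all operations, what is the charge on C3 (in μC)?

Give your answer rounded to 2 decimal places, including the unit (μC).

Answer: 3.19 μC

Derivation:
Initial: C1(5μF, Q=18μC, V=3.60V), C2(6μF, Q=8μC, V=1.33V), C3(1μF, Q=17μC, V=17.00V)
Op 1: GROUND 3: Q3=0; energy lost=144.500
Op 2: CLOSE 2-3: Q_total=8.00, C_total=7.00, V=1.14; Q2=6.86, Q3=1.14; dissipated=0.762
Op 3: CLOSE 3-1: Q_total=19.14, C_total=6.00, V=3.19; Q3=3.19, Q1=15.95; dissipated=2.516
Final charges: Q1=15.95, Q2=6.86, Q3=3.19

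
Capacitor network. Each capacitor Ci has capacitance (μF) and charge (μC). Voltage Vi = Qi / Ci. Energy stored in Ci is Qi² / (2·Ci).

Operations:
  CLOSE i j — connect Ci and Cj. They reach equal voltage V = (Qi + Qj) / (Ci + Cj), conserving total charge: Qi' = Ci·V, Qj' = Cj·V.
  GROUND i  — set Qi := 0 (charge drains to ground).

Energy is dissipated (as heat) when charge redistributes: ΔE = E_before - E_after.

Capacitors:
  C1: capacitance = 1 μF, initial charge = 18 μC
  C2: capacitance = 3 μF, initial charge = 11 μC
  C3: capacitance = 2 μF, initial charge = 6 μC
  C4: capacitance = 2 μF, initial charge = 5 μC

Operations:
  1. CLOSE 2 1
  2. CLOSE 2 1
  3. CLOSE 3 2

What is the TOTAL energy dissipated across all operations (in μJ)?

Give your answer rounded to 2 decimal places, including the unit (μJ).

Initial: C1(1μF, Q=18μC, V=18.00V), C2(3μF, Q=11μC, V=3.67V), C3(2μF, Q=6μC, V=3.00V), C4(2μF, Q=5μC, V=2.50V)
Op 1: CLOSE 2-1: Q_total=29.00, C_total=4.00, V=7.25; Q2=21.75, Q1=7.25; dissipated=77.042
Op 2: CLOSE 2-1: Q_total=29.00, C_total=4.00, V=7.25; Q2=21.75, Q1=7.25; dissipated=0.000
Op 3: CLOSE 3-2: Q_total=27.75, C_total=5.00, V=5.55; Q3=11.10, Q2=16.65; dissipated=10.838
Total dissipated: 87.879 μJ

Answer: 87.88 μJ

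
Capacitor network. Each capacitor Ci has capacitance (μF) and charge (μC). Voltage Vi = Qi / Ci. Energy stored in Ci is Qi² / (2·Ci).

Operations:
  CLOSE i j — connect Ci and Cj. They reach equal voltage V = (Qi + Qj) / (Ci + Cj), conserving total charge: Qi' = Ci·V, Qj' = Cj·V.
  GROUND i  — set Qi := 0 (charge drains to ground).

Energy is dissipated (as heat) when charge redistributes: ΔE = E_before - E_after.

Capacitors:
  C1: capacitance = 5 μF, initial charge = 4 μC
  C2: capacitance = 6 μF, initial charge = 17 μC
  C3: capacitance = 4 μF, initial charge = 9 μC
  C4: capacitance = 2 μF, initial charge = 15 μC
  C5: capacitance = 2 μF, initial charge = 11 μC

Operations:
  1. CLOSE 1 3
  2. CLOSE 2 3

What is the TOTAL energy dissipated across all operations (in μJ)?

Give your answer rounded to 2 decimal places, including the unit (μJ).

Initial: C1(5μF, Q=4μC, V=0.80V), C2(6μF, Q=17μC, V=2.83V), C3(4μF, Q=9μC, V=2.25V), C4(2μF, Q=15μC, V=7.50V), C5(2μF, Q=11μC, V=5.50V)
Op 1: CLOSE 1-3: Q_total=13.00, C_total=9.00, V=1.44; Q1=7.22, Q3=5.78; dissipated=2.336
Op 2: CLOSE 2-3: Q_total=22.78, C_total=10.00, V=2.28; Q2=13.67, Q3=9.11; dissipated=2.315
Total dissipated: 4.651 μJ

Answer: 4.65 μJ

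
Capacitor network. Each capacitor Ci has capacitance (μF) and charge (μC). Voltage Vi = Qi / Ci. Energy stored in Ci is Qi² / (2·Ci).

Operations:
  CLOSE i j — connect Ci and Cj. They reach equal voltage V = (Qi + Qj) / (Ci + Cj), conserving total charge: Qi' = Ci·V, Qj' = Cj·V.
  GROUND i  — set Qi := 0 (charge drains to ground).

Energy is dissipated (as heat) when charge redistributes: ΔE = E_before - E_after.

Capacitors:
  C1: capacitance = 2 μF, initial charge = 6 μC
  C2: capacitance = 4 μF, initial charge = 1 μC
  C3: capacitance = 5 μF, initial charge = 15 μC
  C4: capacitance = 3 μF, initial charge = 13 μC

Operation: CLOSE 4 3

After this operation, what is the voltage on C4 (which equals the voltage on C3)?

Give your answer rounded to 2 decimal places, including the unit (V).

Answer: 3.50 V

Derivation:
Initial: C1(2μF, Q=6μC, V=3.00V), C2(4μF, Q=1μC, V=0.25V), C3(5μF, Q=15μC, V=3.00V), C4(3μF, Q=13μC, V=4.33V)
Op 1: CLOSE 4-3: Q_total=28.00, C_total=8.00, V=3.50; Q4=10.50, Q3=17.50; dissipated=1.667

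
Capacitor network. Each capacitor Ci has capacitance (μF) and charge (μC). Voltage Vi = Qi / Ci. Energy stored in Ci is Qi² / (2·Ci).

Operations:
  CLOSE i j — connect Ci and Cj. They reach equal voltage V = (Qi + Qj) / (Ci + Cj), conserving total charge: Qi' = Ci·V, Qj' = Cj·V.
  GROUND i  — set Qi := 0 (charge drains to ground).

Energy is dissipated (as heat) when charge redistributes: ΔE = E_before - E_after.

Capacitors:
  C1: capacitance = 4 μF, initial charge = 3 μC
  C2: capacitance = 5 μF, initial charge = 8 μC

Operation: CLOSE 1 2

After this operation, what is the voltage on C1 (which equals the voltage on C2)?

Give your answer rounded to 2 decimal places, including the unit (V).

Answer: 1.22 V

Derivation:
Initial: C1(4μF, Q=3μC, V=0.75V), C2(5μF, Q=8μC, V=1.60V)
Op 1: CLOSE 1-2: Q_total=11.00, C_total=9.00, V=1.22; Q1=4.89, Q2=6.11; dissipated=0.803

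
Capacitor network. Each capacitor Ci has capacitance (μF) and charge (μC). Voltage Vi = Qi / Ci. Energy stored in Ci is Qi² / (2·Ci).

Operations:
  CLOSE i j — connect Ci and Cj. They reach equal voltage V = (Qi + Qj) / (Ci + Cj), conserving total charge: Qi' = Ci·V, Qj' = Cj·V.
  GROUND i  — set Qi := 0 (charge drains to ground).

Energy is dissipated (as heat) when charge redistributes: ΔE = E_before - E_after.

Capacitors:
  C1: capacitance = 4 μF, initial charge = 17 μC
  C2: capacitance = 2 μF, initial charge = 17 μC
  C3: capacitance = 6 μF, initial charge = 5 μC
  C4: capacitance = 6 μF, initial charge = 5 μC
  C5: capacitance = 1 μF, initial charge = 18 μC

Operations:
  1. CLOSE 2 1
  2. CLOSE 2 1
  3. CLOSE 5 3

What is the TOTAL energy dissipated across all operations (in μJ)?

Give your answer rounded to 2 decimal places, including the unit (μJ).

Answer: 138.34 μJ

Derivation:
Initial: C1(4μF, Q=17μC, V=4.25V), C2(2μF, Q=17μC, V=8.50V), C3(6μF, Q=5μC, V=0.83V), C4(6μF, Q=5μC, V=0.83V), C5(1μF, Q=18μC, V=18.00V)
Op 1: CLOSE 2-1: Q_total=34.00, C_total=6.00, V=5.67; Q2=11.33, Q1=22.67; dissipated=12.042
Op 2: CLOSE 2-1: Q_total=34.00, C_total=6.00, V=5.67; Q2=11.33, Q1=22.67; dissipated=0.000
Op 3: CLOSE 5-3: Q_total=23.00, C_total=7.00, V=3.29; Q5=3.29, Q3=19.71; dissipated=126.298
Total dissipated: 138.339 μJ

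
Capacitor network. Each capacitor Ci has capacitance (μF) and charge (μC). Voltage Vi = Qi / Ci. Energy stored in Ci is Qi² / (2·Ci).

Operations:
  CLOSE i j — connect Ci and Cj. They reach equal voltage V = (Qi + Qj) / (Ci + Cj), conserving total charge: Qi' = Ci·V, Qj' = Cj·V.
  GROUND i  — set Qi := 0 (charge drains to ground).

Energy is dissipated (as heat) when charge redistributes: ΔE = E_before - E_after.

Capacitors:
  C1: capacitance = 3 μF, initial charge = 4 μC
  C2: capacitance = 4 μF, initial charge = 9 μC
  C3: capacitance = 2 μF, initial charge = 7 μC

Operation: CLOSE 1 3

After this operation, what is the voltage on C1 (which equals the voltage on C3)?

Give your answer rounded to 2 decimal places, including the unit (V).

Answer: 2.20 V

Derivation:
Initial: C1(3μF, Q=4μC, V=1.33V), C2(4μF, Q=9μC, V=2.25V), C3(2μF, Q=7μC, V=3.50V)
Op 1: CLOSE 1-3: Q_total=11.00, C_total=5.00, V=2.20; Q1=6.60, Q3=4.40; dissipated=2.817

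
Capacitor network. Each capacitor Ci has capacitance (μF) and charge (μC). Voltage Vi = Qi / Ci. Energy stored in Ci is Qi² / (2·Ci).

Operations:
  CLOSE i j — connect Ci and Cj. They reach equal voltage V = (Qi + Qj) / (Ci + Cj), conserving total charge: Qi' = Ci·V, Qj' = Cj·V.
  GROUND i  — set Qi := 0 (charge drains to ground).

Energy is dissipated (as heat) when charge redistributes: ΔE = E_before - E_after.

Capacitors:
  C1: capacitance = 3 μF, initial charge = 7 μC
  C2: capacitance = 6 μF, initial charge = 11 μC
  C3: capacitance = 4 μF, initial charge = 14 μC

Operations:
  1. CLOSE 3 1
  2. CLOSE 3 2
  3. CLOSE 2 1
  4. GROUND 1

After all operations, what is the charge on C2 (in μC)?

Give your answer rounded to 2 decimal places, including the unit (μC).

Initial: C1(3μF, Q=7μC, V=2.33V), C2(6μF, Q=11μC, V=1.83V), C3(4μF, Q=14μC, V=3.50V)
Op 1: CLOSE 3-1: Q_total=21.00, C_total=7.00, V=3.00; Q3=12.00, Q1=9.00; dissipated=1.167
Op 2: CLOSE 3-2: Q_total=23.00, C_total=10.00, V=2.30; Q3=9.20, Q2=13.80; dissipated=1.633
Op 3: CLOSE 2-1: Q_total=22.80, C_total=9.00, V=2.53; Q2=15.20, Q1=7.60; dissipated=0.490
Op 4: GROUND 1: Q1=0; energy lost=9.627
Final charges: Q1=0.00, Q2=15.20, Q3=9.20

Answer: 15.20 μC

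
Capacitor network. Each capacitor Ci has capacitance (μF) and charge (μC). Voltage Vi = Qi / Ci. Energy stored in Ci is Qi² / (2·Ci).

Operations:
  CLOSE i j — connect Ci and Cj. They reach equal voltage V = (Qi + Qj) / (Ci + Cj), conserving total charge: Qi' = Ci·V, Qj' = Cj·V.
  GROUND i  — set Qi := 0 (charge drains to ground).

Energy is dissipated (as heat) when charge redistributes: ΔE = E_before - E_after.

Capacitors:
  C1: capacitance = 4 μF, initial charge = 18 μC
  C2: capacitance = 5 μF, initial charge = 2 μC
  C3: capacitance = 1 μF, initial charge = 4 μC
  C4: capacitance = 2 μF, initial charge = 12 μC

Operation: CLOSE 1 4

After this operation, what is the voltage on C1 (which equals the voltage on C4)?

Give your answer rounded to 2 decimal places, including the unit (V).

Initial: C1(4μF, Q=18μC, V=4.50V), C2(5μF, Q=2μC, V=0.40V), C3(1μF, Q=4μC, V=4.00V), C4(2μF, Q=12μC, V=6.00V)
Op 1: CLOSE 1-4: Q_total=30.00, C_total=6.00, V=5.00; Q1=20.00, Q4=10.00; dissipated=1.500

Answer: 5.00 V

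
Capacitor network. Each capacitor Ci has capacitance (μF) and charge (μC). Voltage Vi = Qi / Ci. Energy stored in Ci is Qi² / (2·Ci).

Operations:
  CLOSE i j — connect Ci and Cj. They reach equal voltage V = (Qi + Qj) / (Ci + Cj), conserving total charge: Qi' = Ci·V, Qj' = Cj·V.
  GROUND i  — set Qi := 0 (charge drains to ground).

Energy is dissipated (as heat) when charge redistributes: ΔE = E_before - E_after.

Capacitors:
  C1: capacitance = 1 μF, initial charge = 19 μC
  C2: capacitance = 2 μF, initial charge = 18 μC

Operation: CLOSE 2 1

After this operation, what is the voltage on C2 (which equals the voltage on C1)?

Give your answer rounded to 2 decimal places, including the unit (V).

Initial: C1(1μF, Q=19μC, V=19.00V), C2(2μF, Q=18μC, V=9.00V)
Op 1: CLOSE 2-1: Q_total=37.00, C_total=3.00, V=12.33; Q2=24.67, Q1=12.33; dissipated=33.333

Answer: 12.33 V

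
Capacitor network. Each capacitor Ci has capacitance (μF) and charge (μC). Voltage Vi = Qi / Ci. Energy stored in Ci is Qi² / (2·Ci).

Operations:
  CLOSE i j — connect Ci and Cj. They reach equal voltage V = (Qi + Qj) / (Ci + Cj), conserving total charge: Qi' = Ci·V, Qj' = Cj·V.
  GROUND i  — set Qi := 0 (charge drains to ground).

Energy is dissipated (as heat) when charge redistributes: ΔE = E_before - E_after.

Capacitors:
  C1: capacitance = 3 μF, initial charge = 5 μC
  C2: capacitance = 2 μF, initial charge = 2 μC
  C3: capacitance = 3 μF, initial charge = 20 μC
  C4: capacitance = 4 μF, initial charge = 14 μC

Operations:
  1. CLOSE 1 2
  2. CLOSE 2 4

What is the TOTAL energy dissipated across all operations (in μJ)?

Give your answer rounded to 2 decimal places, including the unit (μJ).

Answer: 3.21 μJ

Derivation:
Initial: C1(3μF, Q=5μC, V=1.67V), C2(2μF, Q=2μC, V=1.00V), C3(3μF, Q=20μC, V=6.67V), C4(4μF, Q=14μC, V=3.50V)
Op 1: CLOSE 1-2: Q_total=7.00, C_total=5.00, V=1.40; Q1=4.20, Q2=2.80; dissipated=0.267
Op 2: CLOSE 2-4: Q_total=16.80, C_total=6.00, V=2.80; Q2=5.60, Q4=11.20; dissipated=2.940
Total dissipated: 3.207 μJ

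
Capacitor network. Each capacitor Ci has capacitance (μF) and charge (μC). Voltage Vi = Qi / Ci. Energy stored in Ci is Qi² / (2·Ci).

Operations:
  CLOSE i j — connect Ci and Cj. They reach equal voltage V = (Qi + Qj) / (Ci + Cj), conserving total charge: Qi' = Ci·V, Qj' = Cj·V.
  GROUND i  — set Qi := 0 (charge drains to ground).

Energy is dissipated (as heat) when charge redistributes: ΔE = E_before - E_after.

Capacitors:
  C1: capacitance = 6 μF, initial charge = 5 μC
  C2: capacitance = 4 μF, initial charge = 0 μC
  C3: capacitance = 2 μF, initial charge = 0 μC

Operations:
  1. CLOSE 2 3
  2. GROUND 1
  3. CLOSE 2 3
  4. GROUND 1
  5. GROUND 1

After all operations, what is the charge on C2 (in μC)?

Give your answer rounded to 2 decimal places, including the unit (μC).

Initial: C1(6μF, Q=5μC, V=0.83V), C2(4μF, Q=0μC, V=0.00V), C3(2μF, Q=0μC, V=0.00V)
Op 1: CLOSE 2-3: Q_total=0.00, C_total=6.00, V=0.00; Q2=0.00, Q3=0.00; dissipated=0.000
Op 2: GROUND 1: Q1=0; energy lost=2.083
Op 3: CLOSE 2-3: Q_total=0.00, C_total=6.00, V=0.00; Q2=0.00, Q3=0.00; dissipated=0.000
Op 4: GROUND 1: Q1=0; energy lost=0.000
Op 5: GROUND 1: Q1=0; energy lost=0.000
Final charges: Q1=0.00, Q2=0.00, Q3=0.00

Answer: 0.00 μC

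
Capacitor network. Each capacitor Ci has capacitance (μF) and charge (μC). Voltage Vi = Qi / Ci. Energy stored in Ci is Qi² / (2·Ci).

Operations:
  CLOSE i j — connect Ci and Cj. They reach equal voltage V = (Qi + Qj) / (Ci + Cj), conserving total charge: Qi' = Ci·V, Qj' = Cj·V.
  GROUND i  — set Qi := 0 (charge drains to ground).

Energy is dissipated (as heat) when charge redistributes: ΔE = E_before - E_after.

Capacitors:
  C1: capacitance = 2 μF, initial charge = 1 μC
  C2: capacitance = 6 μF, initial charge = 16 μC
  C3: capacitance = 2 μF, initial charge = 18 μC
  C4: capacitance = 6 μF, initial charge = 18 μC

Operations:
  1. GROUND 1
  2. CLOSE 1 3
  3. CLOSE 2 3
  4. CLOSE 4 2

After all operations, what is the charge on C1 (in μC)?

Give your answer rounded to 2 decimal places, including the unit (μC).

Answer: 9.00 μC

Derivation:
Initial: C1(2μF, Q=1μC, V=0.50V), C2(6μF, Q=16μC, V=2.67V), C3(2μF, Q=18μC, V=9.00V), C4(6μF, Q=18μC, V=3.00V)
Op 1: GROUND 1: Q1=0; energy lost=0.250
Op 2: CLOSE 1-3: Q_total=18.00, C_total=4.00, V=4.50; Q1=9.00, Q3=9.00; dissipated=40.500
Op 3: CLOSE 2-3: Q_total=25.00, C_total=8.00, V=3.12; Q2=18.75, Q3=6.25; dissipated=2.521
Op 4: CLOSE 4-2: Q_total=36.75, C_total=12.00, V=3.06; Q4=18.38, Q2=18.38; dissipated=0.023
Final charges: Q1=9.00, Q2=18.38, Q3=6.25, Q4=18.38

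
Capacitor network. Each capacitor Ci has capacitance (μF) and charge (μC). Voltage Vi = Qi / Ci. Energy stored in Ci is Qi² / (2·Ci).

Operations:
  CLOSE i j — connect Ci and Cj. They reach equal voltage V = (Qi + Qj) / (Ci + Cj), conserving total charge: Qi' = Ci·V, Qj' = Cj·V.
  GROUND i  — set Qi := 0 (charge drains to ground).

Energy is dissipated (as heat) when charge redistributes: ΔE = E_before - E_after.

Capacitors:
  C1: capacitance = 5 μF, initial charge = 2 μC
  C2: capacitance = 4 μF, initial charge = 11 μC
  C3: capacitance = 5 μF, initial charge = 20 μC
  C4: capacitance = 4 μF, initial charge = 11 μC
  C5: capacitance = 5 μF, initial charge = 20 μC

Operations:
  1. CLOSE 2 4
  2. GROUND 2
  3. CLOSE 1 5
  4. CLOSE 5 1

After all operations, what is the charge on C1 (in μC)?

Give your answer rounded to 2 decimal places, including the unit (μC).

Initial: C1(5μF, Q=2μC, V=0.40V), C2(4μF, Q=11μC, V=2.75V), C3(5μF, Q=20μC, V=4.00V), C4(4μF, Q=11μC, V=2.75V), C5(5μF, Q=20μC, V=4.00V)
Op 1: CLOSE 2-4: Q_total=22.00, C_total=8.00, V=2.75; Q2=11.00, Q4=11.00; dissipated=0.000
Op 2: GROUND 2: Q2=0; energy lost=15.125
Op 3: CLOSE 1-5: Q_total=22.00, C_total=10.00, V=2.20; Q1=11.00, Q5=11.00; dissipated=16.200
Op 4: CLOSE 5-1: Q_total=22.00, C_total=10.00, V=2.20; Q5=11.00, Q1=11.00; dissipated=0.000
Final charges: Q1=11.00, Q2=0.00, Q3=20.00, Q4=11.00, Q5=11.00

Answer: 11.00 μC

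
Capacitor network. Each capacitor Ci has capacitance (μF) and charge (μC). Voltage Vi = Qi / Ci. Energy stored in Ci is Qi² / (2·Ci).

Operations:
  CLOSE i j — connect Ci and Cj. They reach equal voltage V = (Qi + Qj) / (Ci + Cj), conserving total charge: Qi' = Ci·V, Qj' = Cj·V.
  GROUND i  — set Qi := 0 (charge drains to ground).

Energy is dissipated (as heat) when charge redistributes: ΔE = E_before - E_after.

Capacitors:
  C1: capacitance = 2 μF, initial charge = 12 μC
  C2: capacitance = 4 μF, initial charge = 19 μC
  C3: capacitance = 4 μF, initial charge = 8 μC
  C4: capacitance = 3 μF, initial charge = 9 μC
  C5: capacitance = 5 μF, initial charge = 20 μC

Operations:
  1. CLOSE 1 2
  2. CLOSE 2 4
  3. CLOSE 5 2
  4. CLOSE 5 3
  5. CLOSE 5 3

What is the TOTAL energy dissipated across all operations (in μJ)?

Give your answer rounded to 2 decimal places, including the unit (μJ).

Answer: 10.06 μJ

Derivation:
Initial: C1(2μF, Q=12μC, V=6.00V), C2(4μF, Q=19μC, V=4.75V), C3(4μF, Q=8μC, V=2.00V), C4(3μF, Q=9μC, V=3.00V), C5(5μF, Q=20μC, V=4.00V)
Op 1: CLOSE 1-2: Q_total=31.00, C_total=6.00, V=5.17; Q1=10.33, Q2=20.67; dissipated=1.042
Op 2: CLOSE 2-4: Q_total=29.67, C_total=7.00, V=4.24; Q2=16.95, Q4=12.71; dissipated=4.024
Op 3: CLOSE 5-2: Q_total=36.95, C_total=9.00, V=4.11; Q5=20.53, Q2=16.42; dissipated=0.063
Op 4: CLOSE 5-3: Q_total=28.53, C_total=9.00, V=3.17; Q5=15.85, Q3=12.68; dissipated=4.927
Op 5: CLOSE 5-3: Q_total=28.53, C_total=9.00, V=3.17; Q5=15.85, Q3=12.68; dissipated=0.000
Total dissipated: 10.056 μJ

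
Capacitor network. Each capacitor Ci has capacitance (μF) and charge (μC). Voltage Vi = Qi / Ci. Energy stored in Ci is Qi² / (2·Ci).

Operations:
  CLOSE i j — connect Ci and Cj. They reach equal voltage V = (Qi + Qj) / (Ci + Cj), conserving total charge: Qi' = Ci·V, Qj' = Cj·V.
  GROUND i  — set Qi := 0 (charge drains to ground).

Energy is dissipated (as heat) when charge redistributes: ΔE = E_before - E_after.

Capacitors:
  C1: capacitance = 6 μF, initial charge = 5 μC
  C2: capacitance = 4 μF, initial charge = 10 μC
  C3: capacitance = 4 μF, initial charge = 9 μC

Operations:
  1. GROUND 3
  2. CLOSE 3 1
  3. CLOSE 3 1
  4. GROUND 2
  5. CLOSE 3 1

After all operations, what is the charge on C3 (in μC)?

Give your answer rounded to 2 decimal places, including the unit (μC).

Answer: 2.00 μC

Derivation:
Initial: C1(6μF, Q=5μC, V=0.83V), C2(4μF, Q=10μC, V=2.50V), C3(4μF, Q=9μC, V=2.25V)
Op 1: GROUND 3: Q3=0; energy lost=10.125
Op 2: CLOSE 3-1: Q_total=5.00, C_total=10.00, V=0.50; Q3=2.00, Q1=3.00; dissipated=0.833
Op 3: CLOSE 3-1: Q_total=5.00, C_total=10.00, V=0.50; Q3=2.00, Q1=3.00; dissipated=0.000
Op 4: GROUND 2: Q2=0; energy lost=12.500
Op 5: CLOSE 3-1: Q_total=5.00, C_total=10.00, V=0.50; Q3=2.00, Q1=3.00; dissipated=0.000
Final charges: Q1=3.00, Q2=0.00, Q3=2.00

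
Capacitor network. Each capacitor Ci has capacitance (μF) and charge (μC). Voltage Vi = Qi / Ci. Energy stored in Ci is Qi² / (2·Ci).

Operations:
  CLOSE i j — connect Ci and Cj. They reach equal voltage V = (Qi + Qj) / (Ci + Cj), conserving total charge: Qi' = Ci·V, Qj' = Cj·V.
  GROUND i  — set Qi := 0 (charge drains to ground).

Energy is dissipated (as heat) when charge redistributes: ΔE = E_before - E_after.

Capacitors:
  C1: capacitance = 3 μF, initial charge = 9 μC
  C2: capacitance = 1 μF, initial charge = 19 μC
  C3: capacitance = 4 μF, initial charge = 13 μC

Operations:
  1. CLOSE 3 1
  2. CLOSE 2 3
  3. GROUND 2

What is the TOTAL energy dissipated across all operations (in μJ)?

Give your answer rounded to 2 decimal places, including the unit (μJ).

Initial: C1(3μF, Q=9μC, V=3.00V), C2(1μF, Q=19μC, V=19.00V), C3(4μF, Q=13μC, V=3.25V)
Op 1: CLOSE 3-1: Q_total=22.00, C_total=7.00, V=3.14; Q3=12.57, Q1=9.43; dissipated=0.054
Op 2: CLOSE 2-3: Q_total=31.57, C_total=5.00, V=6.31; Q2=6.31, Q3=25.26; dissipated=100.580
Op 3: GROUND 2: Q2=0; energy lost=19.935
Total dissipated: 120.568 μJ

Answer: 120.57 μJ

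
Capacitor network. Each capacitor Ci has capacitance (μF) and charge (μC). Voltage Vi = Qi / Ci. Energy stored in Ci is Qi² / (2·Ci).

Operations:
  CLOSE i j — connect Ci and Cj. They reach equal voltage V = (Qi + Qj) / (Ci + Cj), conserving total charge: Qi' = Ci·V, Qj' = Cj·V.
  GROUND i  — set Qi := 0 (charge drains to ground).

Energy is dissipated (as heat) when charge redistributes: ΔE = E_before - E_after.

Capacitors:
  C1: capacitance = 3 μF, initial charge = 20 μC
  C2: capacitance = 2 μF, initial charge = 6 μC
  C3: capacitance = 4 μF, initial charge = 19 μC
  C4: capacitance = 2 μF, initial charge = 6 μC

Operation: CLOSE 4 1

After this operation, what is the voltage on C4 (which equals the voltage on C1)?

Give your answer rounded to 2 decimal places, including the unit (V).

Answer: 5.20 V

Derivation:
Initial: C1(3μF, Q=20μC, V=6.67V), C2(2μF, Q=6μC, V=3.00V), C3(4μF, Q=19μC, V=4.75V), C4(2μF, Q=6μC, V=3.00V)
Op 1: CLOSE 4-1: Q_total=26.00, C_total=5.00, V=5.20; Q4=10.40, Q1=15.60; dissipated=8.067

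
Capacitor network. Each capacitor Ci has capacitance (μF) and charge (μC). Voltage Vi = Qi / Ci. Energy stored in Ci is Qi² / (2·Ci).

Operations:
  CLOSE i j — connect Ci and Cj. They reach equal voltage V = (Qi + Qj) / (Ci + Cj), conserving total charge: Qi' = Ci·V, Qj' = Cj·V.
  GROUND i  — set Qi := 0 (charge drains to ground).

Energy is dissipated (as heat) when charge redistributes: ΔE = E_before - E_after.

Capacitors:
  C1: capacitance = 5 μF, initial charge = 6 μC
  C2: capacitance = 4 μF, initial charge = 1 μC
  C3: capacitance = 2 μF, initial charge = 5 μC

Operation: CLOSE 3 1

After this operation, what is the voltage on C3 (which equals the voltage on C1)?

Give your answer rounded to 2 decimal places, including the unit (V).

Initial: C1(5μF, Q=6μC, V=1.20V), C2(4μF, Q=1μC, V=0.25V), C3(2μF, Q=5μC, V=2.50V)
Op 1: CLOSE 3-1: Q_total=11.00, C_total=7.00, V=1.57; Q3=3.14, Q1=7.86; dissipated=1.207

Answer: 1.57 V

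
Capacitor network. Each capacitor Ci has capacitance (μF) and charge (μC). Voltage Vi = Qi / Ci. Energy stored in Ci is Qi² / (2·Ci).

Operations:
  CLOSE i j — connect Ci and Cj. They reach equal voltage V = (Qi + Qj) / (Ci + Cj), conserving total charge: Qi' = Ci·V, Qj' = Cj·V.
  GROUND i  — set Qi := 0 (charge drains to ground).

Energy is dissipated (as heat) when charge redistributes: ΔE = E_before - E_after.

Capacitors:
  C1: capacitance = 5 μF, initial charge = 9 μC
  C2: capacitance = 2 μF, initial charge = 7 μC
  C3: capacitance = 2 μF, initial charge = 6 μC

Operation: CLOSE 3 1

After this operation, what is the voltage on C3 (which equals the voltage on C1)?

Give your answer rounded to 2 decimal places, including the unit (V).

Initial: C1(5μF, Q=9μC, V=1.80V), C2(2μF, Q=7μC, V=3.50V), C3(2μF, Q=6μC, V=3.00V)
Op 1: CLOSE 3-1: Q_total=15.00, C_total=7.00, V=2.14; Q3=4.29, Q1=10.71; dissipated=1.029

Answer: 2.14 V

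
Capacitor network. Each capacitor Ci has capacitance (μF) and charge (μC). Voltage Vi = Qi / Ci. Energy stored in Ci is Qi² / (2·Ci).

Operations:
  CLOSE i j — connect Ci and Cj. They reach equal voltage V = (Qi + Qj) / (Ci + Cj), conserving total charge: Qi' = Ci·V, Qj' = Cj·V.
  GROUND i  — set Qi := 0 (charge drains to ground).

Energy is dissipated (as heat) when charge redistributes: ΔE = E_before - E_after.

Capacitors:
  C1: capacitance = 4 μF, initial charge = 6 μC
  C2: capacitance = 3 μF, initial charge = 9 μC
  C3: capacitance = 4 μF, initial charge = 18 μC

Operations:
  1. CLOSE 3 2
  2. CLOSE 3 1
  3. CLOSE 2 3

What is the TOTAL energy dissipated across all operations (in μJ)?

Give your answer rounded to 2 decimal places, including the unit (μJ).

Initial: C1(4μF, Q=6μC, V=1.50V), C2(3μF, Q=9μC, V=3.00V), C3(4μF, Q=18μC, V=4.50V)
Op 1: CLOSE 3-2: Q_total=27.00, C_total=7.00, V=3.86; Q3=15.43, Q2=11.57; dissipated=1.929
Op 2: CLOSE 3-1: Q_total=21.43, C_total=8.00, V=2.68; Q3=10.71, Q1=10.71; dissipated=5.556
Op 3: CLOSE 2-3: Q_total=22.29, C_total=7.00, V=3.18; Q2=9.55, Q3=12.73; dissipated=1.191
Total dissipated: 8.675 μJ

Answer: 8.68 μJ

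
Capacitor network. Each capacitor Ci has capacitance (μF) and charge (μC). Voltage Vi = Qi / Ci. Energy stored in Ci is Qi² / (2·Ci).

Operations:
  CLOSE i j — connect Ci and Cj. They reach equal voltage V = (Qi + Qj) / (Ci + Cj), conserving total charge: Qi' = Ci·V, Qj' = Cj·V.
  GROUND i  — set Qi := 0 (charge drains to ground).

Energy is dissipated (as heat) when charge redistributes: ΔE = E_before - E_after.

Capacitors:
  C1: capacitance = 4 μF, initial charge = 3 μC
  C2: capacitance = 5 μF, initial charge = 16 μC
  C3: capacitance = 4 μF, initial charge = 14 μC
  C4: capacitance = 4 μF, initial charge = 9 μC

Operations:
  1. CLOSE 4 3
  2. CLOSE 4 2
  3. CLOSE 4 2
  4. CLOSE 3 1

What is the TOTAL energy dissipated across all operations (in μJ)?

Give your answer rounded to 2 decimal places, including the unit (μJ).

Answer: 6.20 μJ

Derivation:
Initial: C1(4μF, Q=3μC, V=0.75V), C2(5μF, Q=16μC, V=3.20V), C3(4μF, Q=14μC, V=3.50V), C4(4μF, Q=9μC, V=2.25V)
Op 1: CLOSE 4-3: Q_total=23.00, C_total=8.00, V=2.88; Q4=11.50, Q3=11.50; dissipated=1.562
Op 2: CLOSE 4-2: Q_total=27.50, C_total=9.00, V=3.06; Q4=12.22, Q2=15.28; dissipated=0.117
Op 3: CLOSE 4-2: Q_total=27.50, C_total=9.00, V=3.06; Q4=12.22, Q2=15.28; dissipated=0.000
Op 4: CLOSE 3-1: Q_total=14.50, C_total=8.00, V=1.81; Q3=7.25, Q1=7.25; dissipated=4.516
Total dissipated: 6.195 μJ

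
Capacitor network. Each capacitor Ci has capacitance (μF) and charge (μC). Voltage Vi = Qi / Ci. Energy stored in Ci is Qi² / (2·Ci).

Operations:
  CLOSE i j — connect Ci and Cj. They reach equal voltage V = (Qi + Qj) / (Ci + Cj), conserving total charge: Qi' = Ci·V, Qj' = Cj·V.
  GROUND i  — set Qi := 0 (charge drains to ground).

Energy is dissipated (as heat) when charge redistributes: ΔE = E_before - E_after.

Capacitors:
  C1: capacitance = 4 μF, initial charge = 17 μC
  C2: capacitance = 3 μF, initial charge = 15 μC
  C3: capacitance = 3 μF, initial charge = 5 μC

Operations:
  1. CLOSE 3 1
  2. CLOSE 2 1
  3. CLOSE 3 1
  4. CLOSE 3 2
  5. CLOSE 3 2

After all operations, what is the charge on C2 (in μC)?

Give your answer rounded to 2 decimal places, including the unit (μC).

Answer: 11.30 μC

Derivation:
Initial: C1(4μF, Q=17μC, V=4.25V), C2(3μF, Q=15μC, V=5.00V), C3(3μF, Q=5μC, V=1.67V)
Op 1: CLOSE 3-1: Q_total=22.00, C_total=7.00, V=3.14; Q3=9.43, Q1=12.57; dissipated=5.720
Op 2: CLOSE 2-1: Q_total=27.57, C_total=7.00, V=3.94; Q2=11.82, Q1=15.76; dissipated=2.956
Op 3: CLOSE 3-1: Q_total=25.18, C_total=7.00, V=3.60; Q3=10.79, Q1=14.39; dissipated=0.543
Op 4: CLOSE 3-2: Q_total=22.61, C_total=6.00, V=3.77; Q3=11.30, Q2=11.30; dissipated=0.087
Op 5: CLOSE 3-2: Q_total=22.61, C_total=6.00, V=3.77; Q3=11.30, Q2=11.30; dissipated=0.000
Final charges: Q1=14.39, Q2=11.30, Q3=11.30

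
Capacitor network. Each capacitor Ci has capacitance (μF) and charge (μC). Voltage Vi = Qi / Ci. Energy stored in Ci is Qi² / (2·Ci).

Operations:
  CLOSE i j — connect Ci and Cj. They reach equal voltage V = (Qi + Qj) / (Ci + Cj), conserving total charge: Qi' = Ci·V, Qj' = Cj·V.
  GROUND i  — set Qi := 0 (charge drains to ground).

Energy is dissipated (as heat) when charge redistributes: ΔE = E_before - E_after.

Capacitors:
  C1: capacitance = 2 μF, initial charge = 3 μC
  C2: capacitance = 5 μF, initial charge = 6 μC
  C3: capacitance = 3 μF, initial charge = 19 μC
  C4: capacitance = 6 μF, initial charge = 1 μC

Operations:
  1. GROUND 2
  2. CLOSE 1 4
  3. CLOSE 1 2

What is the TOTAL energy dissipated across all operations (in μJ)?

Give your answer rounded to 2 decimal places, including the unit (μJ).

Answer: 5.11 μJ

Derivation:
Initial: C1(2μF, Q=3μC, V=1.50V), C2(5μF, Q=6μC, V=1.20V), C3(3μF, Q=19μC, V=6.33V), C4(6μF, Q=1μC, V=0.17V)
Op 1: GROUND 2: Q2=0; energy lost=3.600
Op 2: CLOSE 1-4: Q_total=4.00, C_total=8.00, V=0.50; Q1=1.00, Q4=3.00; dissipated=1.333
Op 3: CLOSE 1-2: Q_total=1.00, C_total=7.00, V=0.14; Q1=0.29, Q2=0.71; dissipated=0.179
Total dissipated: 5.112 μJ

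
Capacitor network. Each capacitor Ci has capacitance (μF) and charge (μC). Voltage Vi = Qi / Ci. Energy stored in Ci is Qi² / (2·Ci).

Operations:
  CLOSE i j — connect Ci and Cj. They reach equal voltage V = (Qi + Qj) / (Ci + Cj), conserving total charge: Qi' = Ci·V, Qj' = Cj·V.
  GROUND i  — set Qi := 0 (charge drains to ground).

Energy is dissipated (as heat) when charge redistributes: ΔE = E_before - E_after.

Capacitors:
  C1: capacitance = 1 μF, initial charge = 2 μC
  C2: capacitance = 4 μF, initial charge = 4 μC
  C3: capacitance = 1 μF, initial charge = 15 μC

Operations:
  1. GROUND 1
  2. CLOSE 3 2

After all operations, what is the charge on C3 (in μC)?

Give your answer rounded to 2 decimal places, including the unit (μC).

Answer: 3.80 μC

Derivation:
Initial: C1(1μF, Q=2μC, V=2.00V), C2(4μF, Q=4μC, V=1.00V), C3(1μF, Q=15μC, V=15.00V)
Op 1: GROUND 1: Q1=0; energy lost=2.000
Op 2: CLOSE 3-2: Q_total=19.00, C_total=5.00, V=3.80; Q3=3.80, Q2=15.20; dissipated=78.400
Final charges: Q1=0.00, Q2=15.20, Q3=3.80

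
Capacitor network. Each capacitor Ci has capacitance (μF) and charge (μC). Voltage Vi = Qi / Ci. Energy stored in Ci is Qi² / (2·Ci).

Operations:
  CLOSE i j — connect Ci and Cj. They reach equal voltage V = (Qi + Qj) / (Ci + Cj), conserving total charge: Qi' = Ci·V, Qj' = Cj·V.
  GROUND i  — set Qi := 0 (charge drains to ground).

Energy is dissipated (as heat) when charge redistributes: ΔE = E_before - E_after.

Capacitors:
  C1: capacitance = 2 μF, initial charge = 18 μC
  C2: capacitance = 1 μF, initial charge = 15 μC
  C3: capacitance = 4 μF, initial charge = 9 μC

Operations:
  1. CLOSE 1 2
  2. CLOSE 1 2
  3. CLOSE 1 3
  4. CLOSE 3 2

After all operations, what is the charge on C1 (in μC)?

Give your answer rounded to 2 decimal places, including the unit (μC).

Answer: 10.33 μC

Derivation:
Initial: C1(2μF, Q=18μC, V=9.00V), C2(1μF, Q=15μC, V=15.00V), C3(4μF, Q=9μC, V=2.25V)
Op 1: CLOSE 1-2: Q_total=33.00, C_total=3.00, V=11.00; Q1=22.00, Q2=11.00; dissipated=12.000
Op 2: CLOSE 1-2: Q_total=33.00, C_total=3.00, V=11.00; Q1=22.00, Q2=11.00; dissipated=0.000
Op 3: CLOSE 1-3: Q_total=31.00, C_total=6.00, V=5.17; Q1=10.33, Q3=20.67; dissipated=51.042
Op 4: CLOSE 3-2: Q_total=31.67, C_total=5.00, V=6.33; Q3=25.33, Q2=6.33; dissipated=13.611
Final charges: Q1=10.33, Q2=6.33, Q3=25.33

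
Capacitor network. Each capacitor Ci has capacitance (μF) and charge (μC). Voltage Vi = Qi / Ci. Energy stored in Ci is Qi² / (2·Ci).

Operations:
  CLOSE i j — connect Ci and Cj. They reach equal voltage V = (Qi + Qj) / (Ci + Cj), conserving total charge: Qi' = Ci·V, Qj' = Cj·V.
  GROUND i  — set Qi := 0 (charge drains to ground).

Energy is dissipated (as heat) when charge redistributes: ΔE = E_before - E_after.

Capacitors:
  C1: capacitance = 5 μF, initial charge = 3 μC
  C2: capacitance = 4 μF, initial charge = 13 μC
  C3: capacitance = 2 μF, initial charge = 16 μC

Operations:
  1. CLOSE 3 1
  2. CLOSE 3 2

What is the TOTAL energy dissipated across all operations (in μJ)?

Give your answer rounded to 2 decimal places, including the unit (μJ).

Answer: 39.31 μJ

Derivation:
Initial: C1(5μF, Q=3μC, V=0.60V), C2(4μF, Q=13μC, V=3.25V), C3(2μF, Q=16μC, V=8.00V)
Op 1: CLOSE 3-1: Q_total=19.00, C_total=7.00, V=2.71; Q3=5.43, Q1=13.57; dissipated=39.114
Op 2: CLOSE 3-2: Q_total=18.43, C_total=6.00, V=3.07; Q3=6.14, Q2=12.29; dissipated=0.191
Total dissipated: 39.306 μJ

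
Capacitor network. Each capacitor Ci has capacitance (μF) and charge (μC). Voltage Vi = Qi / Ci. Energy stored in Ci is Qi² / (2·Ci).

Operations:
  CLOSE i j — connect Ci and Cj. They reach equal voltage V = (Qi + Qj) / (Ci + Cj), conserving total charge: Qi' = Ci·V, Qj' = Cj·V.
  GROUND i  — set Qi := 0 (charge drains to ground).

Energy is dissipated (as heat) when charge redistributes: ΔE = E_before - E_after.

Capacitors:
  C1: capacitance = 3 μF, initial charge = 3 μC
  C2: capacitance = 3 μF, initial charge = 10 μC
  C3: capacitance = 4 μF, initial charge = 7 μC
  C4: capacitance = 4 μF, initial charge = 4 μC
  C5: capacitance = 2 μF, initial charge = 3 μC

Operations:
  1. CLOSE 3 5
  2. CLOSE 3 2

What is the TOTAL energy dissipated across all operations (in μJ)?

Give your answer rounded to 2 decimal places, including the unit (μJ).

Answer: 2.42 μJ

Derivation:
Initial: C1(3μF, Q=3μC, V=1.00V), C2(3μF, Q=10μC, V=3.33V), C3(4μF, Q=7μC, V=1.75V), C4(4μF, Q=4μC, V=1.00V), C5(2μF, Q=3μC, V=1.50V)
Op 1: CLOSE 3-5: Q_total=10.00, C_total=6.00, V=1.67; Q3=6.67, Q5=3.33; dissipated=0.042
Op 2: CLOSE 3-2: Q_total=16.67, C_total=7.00, V=2.38; Q3=9.52, Q2=7.14; dissipated=2.381
Total dissipated: 2.423 μJ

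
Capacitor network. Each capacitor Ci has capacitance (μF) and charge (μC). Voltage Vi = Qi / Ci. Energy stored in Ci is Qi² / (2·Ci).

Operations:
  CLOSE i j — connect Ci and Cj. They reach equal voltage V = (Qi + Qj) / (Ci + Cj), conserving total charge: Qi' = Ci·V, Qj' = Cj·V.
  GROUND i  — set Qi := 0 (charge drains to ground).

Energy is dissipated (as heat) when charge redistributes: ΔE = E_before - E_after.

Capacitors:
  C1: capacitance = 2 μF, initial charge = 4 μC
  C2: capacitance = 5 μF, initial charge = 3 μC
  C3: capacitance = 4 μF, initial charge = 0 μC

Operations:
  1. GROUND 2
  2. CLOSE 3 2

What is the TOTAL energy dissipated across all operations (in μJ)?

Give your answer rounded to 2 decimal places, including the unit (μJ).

Answer: 0.90 μJ

Derivation:
Initial: C1(2μF, Q=4μC, V=2.00V), C2(5μF, Q=3μC, V=0.60V), C3(4μF, Q=0μC, V=0.00V)
Op 1: GROUND 2: Q2=0; energy lost=0.900
Op 2: CLOSE 3-2: Q_total=0.00, C_total=9.00, V=0.00; Q3=0.00, Q2=0.00; dissipated=0.000
Total dissipated: 0.900 μJ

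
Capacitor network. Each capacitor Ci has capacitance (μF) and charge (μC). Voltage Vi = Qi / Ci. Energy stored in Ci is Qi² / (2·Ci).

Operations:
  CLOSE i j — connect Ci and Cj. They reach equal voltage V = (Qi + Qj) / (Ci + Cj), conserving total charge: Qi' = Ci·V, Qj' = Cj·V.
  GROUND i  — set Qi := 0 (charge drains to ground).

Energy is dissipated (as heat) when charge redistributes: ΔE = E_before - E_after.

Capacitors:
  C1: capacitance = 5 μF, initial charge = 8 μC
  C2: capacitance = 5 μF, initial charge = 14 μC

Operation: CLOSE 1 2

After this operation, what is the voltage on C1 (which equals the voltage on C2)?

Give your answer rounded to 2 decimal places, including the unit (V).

Initial: C1(5μF, Q=8μC, V=1.60V), C2(5μF, Q=14μC, V=2.80V)
Op 1: CLOSE 1-2: Q_total=22.00, C_total=10.00, V=2.20; Q1=11.00, Q2=11.00; dissipated=1.800

Answer: 2.20 V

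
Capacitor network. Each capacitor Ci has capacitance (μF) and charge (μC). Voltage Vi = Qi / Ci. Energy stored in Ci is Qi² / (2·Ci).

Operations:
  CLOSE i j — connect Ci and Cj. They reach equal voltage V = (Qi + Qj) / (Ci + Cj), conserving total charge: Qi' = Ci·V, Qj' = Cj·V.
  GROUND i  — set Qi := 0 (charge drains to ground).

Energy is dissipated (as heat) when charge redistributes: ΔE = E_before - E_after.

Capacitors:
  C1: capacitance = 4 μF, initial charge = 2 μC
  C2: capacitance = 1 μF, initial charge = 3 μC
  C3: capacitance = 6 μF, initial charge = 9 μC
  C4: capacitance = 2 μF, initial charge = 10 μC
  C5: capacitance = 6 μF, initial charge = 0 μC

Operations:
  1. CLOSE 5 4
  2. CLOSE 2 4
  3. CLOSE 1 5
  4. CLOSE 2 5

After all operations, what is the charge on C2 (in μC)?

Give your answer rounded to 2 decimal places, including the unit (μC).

Initial: C1(4μF, Q=2μC, V=0.50V), C2(1μF, Q=3μC, V=3.00V), C3(6μF, Q=9μC, V=1.50V), C4(2μF, Q=10μC, V=5.00V), C5(6μF, Q=0μC, V=0.00V)
Op 1: CLOSE 5-4: Q_total=10.00, C_total=8.00, V=1.25; Q5=7.50, Q4=2.50; dissipated=18.750
Op 2: CLOSE 2-4: Q_total=5.50, C_total=3.00, V=1.83; Q2=1.83, Q4=3.67; dissipated=1.021
Op 3: CLOSE 1-5: Q_total=9.50, C_total=10.00, V=0.95; Q1=3.80, Q5=5.70; dissipated=0.675
Op 4: CLOSE 2-5: Q_total=7.53, C_total=7.00, V=1.08; Q2=1.08, Q5=6.46; dissipated=0.334
Final charges: Q1=3.80, Q2=1.08, Q3=9.00, Q4=3.67, Q5=6.46

Answer: 1.08 μC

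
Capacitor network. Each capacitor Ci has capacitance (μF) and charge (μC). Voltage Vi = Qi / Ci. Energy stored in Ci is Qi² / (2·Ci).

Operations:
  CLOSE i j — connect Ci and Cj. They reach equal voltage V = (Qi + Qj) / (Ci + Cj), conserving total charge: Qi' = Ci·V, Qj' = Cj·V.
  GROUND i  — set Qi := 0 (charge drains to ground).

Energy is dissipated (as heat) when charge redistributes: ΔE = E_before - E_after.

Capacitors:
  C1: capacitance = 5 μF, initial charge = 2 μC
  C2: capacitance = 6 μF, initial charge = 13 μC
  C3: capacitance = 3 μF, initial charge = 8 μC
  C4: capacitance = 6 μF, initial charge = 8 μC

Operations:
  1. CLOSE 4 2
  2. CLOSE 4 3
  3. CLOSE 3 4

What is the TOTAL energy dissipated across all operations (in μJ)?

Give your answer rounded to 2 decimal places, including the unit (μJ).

Answer: 1.88 μJ

Derivation:
Initial: C1(5μF, Q=2μC, V=0.40V), C2(6μF, Q=13μC, V=2.17V), C3(3μF, Q=8μC, V=2.67V), C4(6μF, Q=8μC, V=1.33V)
Op 1: CLOSE 4-2: Q_total=21.00, C_total=12.00, V=1.75; Q4=10.50, Q2=10.50; dissipated=1.042
Op 2: CLOSE 4-3: Q_total=18.50, C_total=9.00, V=2.06; Q4=12.33, Q3=6.17; dissipated=0.840
Op 3: CLOSE 3-4: Q_total=18.50, C_total=9.00, V=2.06; Q3=6.17, Q4=12.33; dissipated=0.000
Total dissipated: 1.882 μJ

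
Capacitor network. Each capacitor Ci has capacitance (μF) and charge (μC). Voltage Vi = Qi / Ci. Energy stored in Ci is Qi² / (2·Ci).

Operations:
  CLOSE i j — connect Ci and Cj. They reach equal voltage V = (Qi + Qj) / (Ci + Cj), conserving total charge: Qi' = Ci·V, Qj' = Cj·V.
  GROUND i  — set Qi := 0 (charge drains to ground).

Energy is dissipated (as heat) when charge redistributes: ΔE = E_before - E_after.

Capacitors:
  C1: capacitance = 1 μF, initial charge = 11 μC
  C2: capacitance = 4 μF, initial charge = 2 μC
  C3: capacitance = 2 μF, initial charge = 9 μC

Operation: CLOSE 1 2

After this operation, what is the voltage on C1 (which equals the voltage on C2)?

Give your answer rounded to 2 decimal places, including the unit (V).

Initial: C1(1μF, Q=11μC, V=11.00V), C2(4μF, Q=2μC, V=0.50V), C3(2μF, Q=9μC, V=4.50V)
Op 1: CLOSE 1-2: Q_total=13.00, C_total=5.00, V=2.60; Q1=2.60, Q2=10.40; dissipated=44.100

Answer: 2.60 V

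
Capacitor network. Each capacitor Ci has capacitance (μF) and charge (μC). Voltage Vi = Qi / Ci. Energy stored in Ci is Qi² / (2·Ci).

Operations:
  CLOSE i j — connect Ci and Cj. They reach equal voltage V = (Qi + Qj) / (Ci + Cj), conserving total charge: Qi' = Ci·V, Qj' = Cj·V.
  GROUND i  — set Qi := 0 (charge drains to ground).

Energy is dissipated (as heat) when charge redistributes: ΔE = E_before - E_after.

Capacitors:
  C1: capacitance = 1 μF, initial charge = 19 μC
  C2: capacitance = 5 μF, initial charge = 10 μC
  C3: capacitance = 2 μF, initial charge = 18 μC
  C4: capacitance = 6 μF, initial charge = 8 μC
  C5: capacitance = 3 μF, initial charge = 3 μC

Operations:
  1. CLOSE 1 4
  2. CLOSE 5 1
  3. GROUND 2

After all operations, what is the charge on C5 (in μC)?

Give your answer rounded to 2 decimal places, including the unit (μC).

Initial: C1(1μF, Q=19μC, V=19.00V), C2(5μF, Q=10μC, V=2.00V), C3(2μF, Q=18μC, V=9.00V), C4(6μF, Q=8μC, V=1.33V), C5(3μF, Q=3μC, V=1.00V)
Op 1: CLOSE 1-4: Q_total=27.00, C_total=7.00, V=3.86; Q1=3.86, Q4=23.14; dissipated=133.762
Op 2: CLOSE 5-1: Q_total=6.86, C_total=4.00, V=1.71; Q5=5.14, Q1=1.71; dissipated=3.061
Op 3: GROUND 2: Q2=0; energy lost=10.000
Final charges: Q1=1.71, Q2=0.00, Q3=18.00, Q4=23.14, Q5=5.14

Answer: 5.14 μC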